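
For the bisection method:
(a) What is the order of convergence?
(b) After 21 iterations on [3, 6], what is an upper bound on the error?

(a) Bisection has linear (order 1) convergence; the error is halved each step.

(b) Error bound = (b-a)/2^n = (6 - 3)/2^{21}
    = 3/2^{21}

(a) 1 (linear); (b) error ≤ 1.43e-06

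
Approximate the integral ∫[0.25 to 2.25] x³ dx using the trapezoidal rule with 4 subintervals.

f(x) = x³
a = 0.25, b = 2.25, n = 4
h = (b - a)/n = 0.500000

Trapezoidal rule: (h/2)[f(x₀) + 2f(x₁) + 2f(x₂) + ... + f(xₙ)]

x_0 = 0.2500, f(x_0) = 0.015625, coefficient = 1
x_1 = 0.7500, f(x_1) = 0.421875, coefficient = 2
x_2 = 1.2500, f(x_2) = 1.953125, coefficient = 2
x_3 = 1.7500, f(x_3) = 5.359375, coefficient = 2
x_4 = 2.2500, f(x_4) = 11.390625, coefficient = 1

I ≈ (0.500000/2) × 26.875000 = 6.718750
Exact value: 6.406250
Error: 0.312500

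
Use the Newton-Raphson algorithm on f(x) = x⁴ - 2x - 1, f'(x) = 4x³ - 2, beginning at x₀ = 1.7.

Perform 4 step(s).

f(x) = x⁴ - 2x - 1
f'(x) = 4x³ - 2
x₀ = 1.7

Newton-Raphson formula: x_{n+1} = x_n - f(x_n)/f'(x_n)

Iteration 1:
  f(1.700000) = 3.952100
  f'(1.700000) = 17.652000
  x_1 = 1.700000 - 3.952100/17.652000 = 1.476110
Iteration 2:
  f(1.476110) = 0.795392
  f'(1.476110) = 10.865198
  x_2 = 1.476110 - 0.795392/10.865198 = 1.402905
Iteration 3:
  f(1.402905) = 0.067773
  f'(1.402905) = 9.044464
  x_3 = 1.402905 - 0.067773/9.044464 = 1.395412
Iteration 4:
  f(1.395412) = 0.000661
  f'(1.395412) = 8.868432
  x_4 = 1.395412 - 0.000661/8.868432 = 1.395337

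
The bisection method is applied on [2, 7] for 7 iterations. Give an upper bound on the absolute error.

Bisection error bound: |error| ≤ (b-a)/2^n
|error| ≤ (7 - 2)/2^7 = 5/2^7
|error| ≤ 0.0390625000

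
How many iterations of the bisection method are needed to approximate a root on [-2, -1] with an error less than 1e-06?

We need (b-a)/2^n ≤ 1e-06
(-1 - (-2))/2^n ≤ 1e-06
1/2^n ≤ 1e-06
2^n ≥ 1000000
n ≥ log₂(1000000) = 19.93
n ≥ 20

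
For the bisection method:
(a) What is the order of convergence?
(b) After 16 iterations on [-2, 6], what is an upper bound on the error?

(a) Bisection has linear (order 1) convergence; the error is halved each step.

(b) Error bound = (b-a)/2^n = (6 - (-2))/2^{16}
    = 8/2^{16}

(a) 1 (linear); (b) error ≤ 1.22e-04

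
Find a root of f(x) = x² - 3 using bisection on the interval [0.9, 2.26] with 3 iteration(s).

f(x) = x² - 3
Initial interval: [0.9, 2.26]

Iteration 1:
  c_1 = (0.900000 + 2.260000)/2 = 1.580000
  f(c_1) = f(1.580000) = -0.503600
  f(a) × f(c) ≥ 0, new interval: [1.580000, 2.260000]
Iteration 2:
  c_2 = (1.580000 + 2.260000)/2 = 1.920000
  f(c_2) = f(1.920000) = 0.686400
  f(a) × f(c) < 0, new interval: [1.580000, 1.920000]
Iteration 3:
  c_3 = (1.580000 + 1.920000)/2 = 1.750000
  f(c_3) = f(1.750000) = 0.062500
  f(a) × f(c) < 0, new interval: [1.580000, 1.750000]

After 3 iteration(s), the approximation is c_3 = 1.750000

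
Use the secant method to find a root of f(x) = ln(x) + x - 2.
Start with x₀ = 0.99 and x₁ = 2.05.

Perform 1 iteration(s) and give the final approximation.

f(x) = ln(x) + x - 2
x₀ = 0.99, x₁ = 2.05

Secant formula: x_{n+1} = x_n - f(x_n)(x_n - x_{n-1})/(f(x_n) - f(x_{n-1}))

Iteration 1:
  f(0.990000) = -1.020050
  f(2.050000) = 0.767840
  x_2 = 2.050000 - 0.767840×(2.050000 - 0.990000)/(0.767840 - (-1.020050))
       = 1.594765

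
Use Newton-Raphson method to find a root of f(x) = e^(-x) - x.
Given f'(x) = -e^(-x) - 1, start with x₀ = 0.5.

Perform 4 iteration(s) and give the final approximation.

f(x) = e^(-x) - x
f'(x) = -e^(-x) - 1
x₀ = 0.5

Newton-Raphson formula: x_{n+1} = x_n - f(x_n)/f'(x_n)

Iteration 1:
  f(0.500000) = 0.106531
  f'(0.500000) = -1.606531
  x_1 = 0.500000 - 0.106531/(-1.606531) = 0.566311
Iteration 2:
  f(0.566311) = 0.001305
  f'(0.566311) = -1.567616
  x_2 = 0.566311 - 0.001305/(-1.567616) = 0.567143
Iteration 3:
  f(0.567143) = 0.000000
  f'(0.567143) = -1.567143
  x_3 = 0.567143 - 0.000000/(-1.567143) = 0.567143
Iteration 4:
  f(0.567143) = 0.000000
  f'(0.567143) = -1.567143
  x_4 = 0.567143 - 0.000000/(-1.567143) = 0.567143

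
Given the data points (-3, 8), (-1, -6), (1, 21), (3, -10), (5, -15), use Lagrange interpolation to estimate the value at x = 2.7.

Lagrange interpolation formula:
P(x) = Σ yᵢ × Lᵢ(x)
where Lᵢ(x) = Π_{j≠i} (x - xⱼ)/(xᵢ - xⱼ)

L_0(2.7) = (2.7 - (-1))/(-3 - (-1)) × (2.7 - 1)/(-3 - 1) × (2.7 - 3)/(-3 - 3) × (2.7 - 5)/(-3 - 5) = 0.011302
L_1(2.7) = (2.7 - (-3))/(-1 - (-3)) × (2.7 - 1)/(-1 - 1) × (2.7 - 3)/(-1 - 3) × (2.7 - 5)/(-1 - 5) = -0.069647
L_2(2.7) = (2.7 - (-3))/(1 - (-3)) × (2.7 - (-1))/(1 - (-1)) × (2.7 - 3)/(1 - 3) × (2.7 - 5)/(1 - 5) = 0.227377
L_3(2.7) = (2.7 - (-3))/(3 - (-3)) × (2.7 - (-1))/(3 - (-1)) × (2.7 - 1)/(3 - 1) × (2.7 - 5)/(3 - 5) = 0.858978
L_4(2.7) = (2.7 - (-3))/(5 - (-3)) × (2.7 - (-1))/(5 - (-1)) × (2.7 - 1)/(5 - 1) × (2.7 - 3)/(5 - 3) = -0.028010

P(2.7) = 8×L_0(2.7) + (-6)×L_1(2.7) + 21×L_2(2.7) + (-10)×L_3(2.7) + (-15)×L_4(2.7)
P(2.7) = -2.886421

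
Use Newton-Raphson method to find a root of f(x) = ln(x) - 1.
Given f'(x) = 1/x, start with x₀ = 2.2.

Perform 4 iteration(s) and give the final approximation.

f(x) = ln(x) - 1
f'(x) = 1/x
x₀ = 2.2

Newton-Raphson formula: x_{n+1} = x_n - f(x_n)/f'(x_n)

Iteration 1:
  f(2.200000) = -0.211543
  f'(2.200000) = 0.454545
  x_1 = 2.200000 - (-0.211543)/0.454545 = 2.665394
Iteration 2:
  f(2.665394) = -0.019648
  f'(2.665394) = 0.375179
  x_2 = 2.665394 - (-0.019648)/0.375179 = 2.717764
Iteration 3:
  f(2.717764) = -0.000191
  f'(2.717764) = 0.367950
  x_3 = 2.717764 - (-0.000191)/0.367950 = 2.718282
Iteration 4:
  f(2.718282) = 0.000000
  f'(2.718282) = 0.367879
  x_4 = 2.718282 - 0.000000/0.367879 = 2.718282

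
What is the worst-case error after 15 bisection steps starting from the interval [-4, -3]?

Bisection error bound: |error| ≤ (b-a)/2^n
|error| ≤ (-3 - (-4))/2^15 = 1/2^15
|error| ≤ 0.0000305176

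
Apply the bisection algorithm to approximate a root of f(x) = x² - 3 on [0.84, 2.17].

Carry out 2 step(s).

f(x) = x² - 3
Initial interval: [0.84, 2.17]

Iteration 1:
  c_1 = (0.840000 + 2.170000)/2 = 1.505000
  f(c_1) = f(1.505000) = -0.734975
  f(a) × f(c) ≥ 0, new interval: [1.505000, 2.170000]
Iteration 2:
  c_2 = (1.505000 + 2.170000)/2 = 1.837500
  f(c_2) = f(1.837500) = 0.376406
  f(a) × f(c) < 0, new interval: [1.505000, 1.837500]

After 2 iteration(s), the approximation is c_2 = 1.837500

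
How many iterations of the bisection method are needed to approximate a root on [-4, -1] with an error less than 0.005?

We need (b-a)/2^n ≤ 0.005
(-1 - (-4))/2^n ≤ 0.005
3/2^n ≤ 0.005
2^n ≥ 600
n ≥ log₂(600) = 9.23
n ≥ 10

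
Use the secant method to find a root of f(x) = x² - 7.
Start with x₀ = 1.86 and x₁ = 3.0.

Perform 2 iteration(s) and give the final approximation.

f(x) = x² - 7
x₀ = 1.86, x₁ = 3.0

Secant formula: x_{n+1} = x_n - f(x_n)(x_n - x_{n-1})/(f(x_n) - f(x_{n-1}))

Iteration 1:
  f(1.860000) = -3.540400
  f(3.000000) = 2.000000
  x_2 = 3.000000 - 2.000000×(3.000000 - 1.860000)/(2.000000 - (-3.540400))
       = 2.588477
Iteration 2:
  f(3.000000) = 2.000000
  f(2.588477) = -0.299785
  x_3 = 2.588477 - (-0.299785)×(2.588477 - 3.000000)/(-0.299785 - 2.000000)
       = 2.642121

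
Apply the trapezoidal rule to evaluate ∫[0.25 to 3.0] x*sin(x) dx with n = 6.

f(x) = x*sin(x)
a = 0.25, b = 3.0, n = 6
h = (b - a)/n = 0.458333

Trapezoidal rule: (h/2)[f(x₀) + 2f(x₁) + 2f(x₂) + ... + f(xₙ)]

x_0 = 0.2500, f(x_0) = 0.061851, coefficient = 1
x_1 = 0.7083, f(x_1) = 0.460820, coefficient = 2
x_2 = 1.1667, f(x_2) = 1.072686, coefficient = 2
x_3 = 1.6250, f(x_3) = 1.622613, coefficient = 2
x_4 = 2.0833, f(x_4) = 1.815632, coefficient = 2
x_5 = 2.5417, f(x_5) = 1.434978, coefficient = 2
x_6 = 3.0000, f(x_6) = 0.423360, coefficient = 1

I ≈ (0.458333/2) × 13.298667 = 3.047611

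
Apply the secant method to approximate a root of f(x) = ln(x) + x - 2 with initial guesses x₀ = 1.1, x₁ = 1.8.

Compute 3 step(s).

f(x) = ln(x) + x - 2
x₀ = 1.1, x₁ = 1.8

Secant formula: x_{n+1} = x_n - f(x_n)(x_n - x_{n-1})/(f(x_n) - f(x_{n-1}))

Iteration 1:
  f(1.100000) = -0.804690
  f(1.800000) = 0.387787
  x_2 = 1.800000 - 0.387787×(1.800000 - 1.100000)/(0.387787 - (-0.804690))
       = 1.572364
Iteration 2:
  f(1.800000) = 0.387787
  f(1.572364) = 0.024944
  x_3 = 1.572364 - 0.024944×(1.572364 - 1.800000)/(0.024944 - 0.387787)
       = 1.556715
Iteration 3:
  f(1.572364) = 0.024944
  f(1.556715) = -0.000708
  x_4 = 1.556715 - (-0.000708)×(1.556715 - 1.572364)/(-0.000708 - 0.024944)
       = 1.557146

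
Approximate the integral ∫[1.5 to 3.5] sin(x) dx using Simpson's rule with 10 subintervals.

f(x) = sin(x)
a = 1.5, b = 3.5, n = 10
h = (b - a)/n = 0.200000

Simpson's rule: (h/3)[f(x₀) + 4f(x₁) + 2f(x₂) + ... + f(xₙ)]

x_0 = 1.5000, f(x_0) = 0.997495, coefficient = 1
x_1 = 1.7000, f(x_1) = 0.991665, coefficient = 4
x_2 = 1.9000, f(x_2) = 0.946300, coefficient = 2
x_3 = 2.1000, f(x_3) = 0.863209, coefficient = 4
x_4 = 2.3000, f(x_4) = 0.745705, coefficient = 2
x_5 = 2.5000, f(x_5) = 0.598472, coefficient = 4
x_6 = 2.7000, f(x_6) = 0.427380, coefficient = 2
x_7 = 2.9000, f(x_7) = 0.239249, coefficient = 4
x_8 = 3.1000, f(x_8) = 0.041581, coefficient = 2
x_9 = 3.3000, f(x_9) = -0.157746, coefficient = 4
x_10 = 3.5000, f(x_10) = -0.350783, coefficient = 1

I ≈ (0.200000/3) × 15.108043 = 1.007203
Exact value: 1.007194
Error: 0.000009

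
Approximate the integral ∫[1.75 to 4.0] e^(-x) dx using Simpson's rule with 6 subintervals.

f(x) = e^(-x)
a = 1.75, b = 4.0, n = 6
h = (b - a)/n = 0.375000

Simpson's rule: (h/3)[f(x₀) + 4f(x₁) + 2f(x₂) + ... + f(xₙ)]

x_0 = 1.7500, f(x_0) = 0.173774, coefficient = 1
x_1 = 2.1250, f(x_1) = 0.119433, coefficient = 4
x_2 = 2.5000, f(x_2) = 0.082085, coefficient = 2
x_3 = 2.8750, f(x_3) = 0.056416, coefficient = 4
x_4 = 3.2500, f(x_4) = 0.038774, coefficient = 2
x_5 = 3.6250, f(x_5) = 0.026649, coefficient = 4
x_6 = 4.0000, f(x_6) = 0.018316, coefficient = 1

I ≈ (0.375000/3) × 1.243801 = 0.155475
Exact value: 0.155458
Error: 0.000017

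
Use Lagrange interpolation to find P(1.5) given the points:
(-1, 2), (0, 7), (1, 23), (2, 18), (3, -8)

Lagrange interpolation formula:
P(x) = Σ yᵢ × Lᵢ(x)
where Lᵢ(x) = Π_{j≠i} (x - xⱼ)/(xᵢ - xⱼ)

L_0(1.5) = (1.5 - 0)/(-1 - 0) × (1.5 - 1)/(-1 - 1) × (1.5 - 2)/(-1 - 2) × (1.5 - 3)/(-1 - 3) = 0.023438
L_1(1.5) = (1.5 - (-1))/(0 - (-1)) × (1.5 - 1)/(0 - 1) × (1.5 - 2)/(0 - 2) × (1.5 - 3)/(0 - 3) = -0.156250
L_2(1.5) = (1.5 - (-1))/(1 - (-1)) × (1.5 - 0)/(1 - 0) × (1.5 - 2)/(1 - 2) × (1.5 - 3)/(1 - 3) = 0.703125
L_3(1.5) = (1.5 - (-1))/(2 - (-1)) × (1.5 - 0)/(2 - 0) × (1.5 - 1)/(2 - 1) × (1.5 - 3)/(2 - 3) = 0.468750
L_4(1.5) = (1.5 - (-1))/(3 - (-1)) × (1.5 - 0)/(3 - 0) × (1.5 - 1)/(3 - 1) × (1.5 - 2)/(3 - 2) = -0.039062

P(1.5) = 2×L_0(1.5) + 7×L_1(1.5) + 23×L_2(1.5) + 18×L_3(1.5) + (-8)×L_4(1.5)
P(1.5) = 23.875000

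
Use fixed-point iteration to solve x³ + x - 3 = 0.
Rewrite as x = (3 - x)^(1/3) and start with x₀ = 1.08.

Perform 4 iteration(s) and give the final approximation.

Equation: x³ + x - 3 = 0
Fixed-point form: x = (3 - x)^(1/3)
x₀ = 1.08

x_1 = g(1.080000) = 1.242893
x_2 = g(1.242893) = 1.206700
x_3 = g(1.206700) = 1.214929
x_4 = g(1.214929) = 1.213068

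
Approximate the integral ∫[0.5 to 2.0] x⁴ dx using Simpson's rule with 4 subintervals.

f(x) = x⁴
a = 0.5, b = 2.0, n = 4
h = (b - a)/n = 0.375000

Simpson's rule: (h/3)[f(x₀) + 4f(x₁) + 2f(x₂) + ... + f(xₙ)]

x_0 = 0.5000, f(x_0) = 0.062500, coefficient = 1
x_1 = 0.8750, f(x_1) = 0.586182, coefficient = 4
x_2 = 1.2500, f(x_2) = 2.441406, coefficient = 2
x_3 = 1.6250, f(x_3) = 6.972900, coefficient = 4
x_4 = 2.0000, f(x_4) = 16.000000, coefficient = 1

I ≈ (0.375000/3) × 51.181641 = 6.397705
Exact value: 6.393750
Error: 0.003955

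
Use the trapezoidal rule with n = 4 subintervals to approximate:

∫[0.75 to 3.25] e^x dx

f(x) = e^x
a = 0.75, b = 3.25, n = 4
h = (b - a)/n = 0.625000

Trapezoidal rule: (h/2)[f(x₀) + 2f(x₁) + 2f(x₂) + ... + f(xₙ)]

x_0 = 0.7500, f(x_0) = 2.117000, coefficient = 1
x_1 = 1.3750, f(x_1) = 3.955077, coefficient = 2
x_2 = 2.0000, f(x_2) = 7.389056, coefficient = 2
x_3 = 2.6250, f(x_3) = 13.804574, coefficient = 2
x_4 = 3.2500, f(x_4) = 25.790340, coefficient = 1

I ≈ (0.625000/2) × 78.204754 = 24.438986
Exact value: 23.673340
Error: 0.765646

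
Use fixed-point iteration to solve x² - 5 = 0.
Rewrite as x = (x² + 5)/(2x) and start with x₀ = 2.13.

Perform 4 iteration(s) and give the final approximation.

Equation: x² - 5 = 0
Fixed-point form: x = (x² + 5)/(2x)
x₀ = 2.13

x_1 = g(2.130000) = 2.238709
x_2 = g(2.238709) = 2.236070
x_3 = g(2.236070) = 2.236068
x_4 = g(2.236068) = 2.236068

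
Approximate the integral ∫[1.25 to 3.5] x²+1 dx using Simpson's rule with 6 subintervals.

f(x) = x²+1
a = 1.25, b = 3.5, n = 6
h = (b - a)/n = 0.375000

Simpson's rule: (h/3)[f(x₀) + 4f(x₁) + 2f(x₂) + ... + f(xₙ)]

x_0 = 1.2500, f(x_0) = 2.562500, coefficient = 1
x_1 = 1.6250, f(x_1) = 3.640625, coefficient = 4
x_2 = 2.0000, f(x_2) = 5.000000, coefficient = 2
x_3 = 2.3750, f(x_3) = 6.640625, coefficient = 4
x_4 = 2.7500, f(x_4) = 8.562500, coefficient = 2
x_5 = 3.1250, f(x_5) = 10.765625, coefficient = 4
x_6 = 3.5000, f(x_6) = 13.250000, coefficient = 1

I ≈ (0.375000/3) × 127.125000 = 15.890625
Exact value: 15.890625
Error: 0.000000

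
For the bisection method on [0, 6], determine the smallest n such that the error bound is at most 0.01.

We need (b-a)/2^n ≤ 0.01
(6 - 0)/2^n ≤ 0.01
6/2^n ≤ 0.01
2^n ≥ 600
n ≥ log₂(600) = 9.23
n ≥ 10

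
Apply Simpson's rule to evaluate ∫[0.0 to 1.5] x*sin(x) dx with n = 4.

f(x) = x*sin(x)
a = 0.0, b = 1.5, n = 4
h = (b - a)/n = 0.375000

Simpson's rule: (h/3)[f(x₀) + 4f(x₁) + 2f(x₂) + ... + f(xₙ)]

x_0 = 0.0000, f(x_0) = 0.000000, coefficient = 1
x_1 = 0.3750, f(x_1) = 0.137352, coefficient = 4
x_2 = 0.7500, f(x_2) = 0.511229, coefficient = 2
x_3 = 1.1250, f(x_3) = 1.015051, coefficient = 4
x_4 = 1.5000, f(x_4) = 1.496242, coefficient = 1

I ≈ (0.375000/3) × 7.128314 = 0.891039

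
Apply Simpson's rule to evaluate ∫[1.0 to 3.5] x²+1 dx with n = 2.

f(x) = x²+1
a = 1.0, b = 3.5, n = 2
h = (b - a)/n = 1.250000

Simpson's rule: (h/3)[f(x₀) + 4f(x₁) + 2f(x₂) + ... + f(xₙ)]

x_0 = 1.0000, f(x_0) = 2.000000, coefficient = 1
x_1 = 2.2500, f(x_1) = 6.062500, coefficient = 4
x_2 = 3.5000, f(x_2) = 13.250000, coefficient = 1

I ≈ (1.250000/3) × 39.500000 = 16.458333
Exact value: 16.458333
Error: 0.000000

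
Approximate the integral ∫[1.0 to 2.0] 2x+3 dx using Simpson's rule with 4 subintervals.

f(x) = 2x+3
a = 1.0, b = 2.0, n = 4
h = (b - a)/n = 0.250000

Simpson's rule: (h/3)[f(x₀) + 4f(x₁) + 2f(x₂) + ... + f(xₙ)]

x_0 = 1.0000, f(x_0) = 5.000000, coefficient = 1
x_1 = 1.2500, f(x_1) = 5.500000, coefficient = 4
x_2 = 1.5000, f(x_2) = 6.000000, coefficient = 2
x_3 = 1.7500, f(x_3) = 6.500000, coefficient = 4
x_4 = 2.0000, f(x_4) = 7.000000, coefficient = 1

I ≈ (0.250000/3) × 72.000000 = 6.000000
Exact value: 6.000000
Error: 0.000000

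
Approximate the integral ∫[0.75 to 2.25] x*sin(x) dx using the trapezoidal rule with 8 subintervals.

f(x) = x*sin(x)
a = 0.75, b = 2.25, n = 8
h = (b - a)/n = 0.187500

Trapezoidal rule: (h/2)[f(x₀) + 2f(x₁) + 2f(x₂) + ... + f(xₙ)]

x_0 = 0.7500, f(x_0) = 0.511229, coefficient = 1
x_1 = 0.9375, f(x_1) = 0.755701, coefficient = 2
x_2 = 1.1250, f(x_2) = 1.015051, coefficient = 2
x_3 = 1.3125, f(x_3) = 1.268960, coefficient = 2
x_4 = 1.5000, f(x_4) = 1.496242, coefficient = 2
x_5 = 1.6875, f(x_5) = 1.676021, coefficient = 2
x_6 = 1.8750, f(x_6) = 1.788911, coefficient = 2
x_7 = 2.0625, f(x_7) = 1.818155, coefficient = 2
x_8 = 2.2500, f(x_8) = 1.750665, coefficient = 1

I ≈ (0.187500/2) × 21.899977 = 2.053123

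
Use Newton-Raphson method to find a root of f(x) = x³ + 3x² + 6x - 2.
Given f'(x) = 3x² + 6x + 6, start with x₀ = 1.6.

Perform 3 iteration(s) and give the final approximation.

f(x) = x³ + 3x² + 6x - 2
f'(x) = 3x² + 6x + 6
x₀ = 1.6

Newton-Raphson formula: x_{n+1} = x_n - f(x_n)/f'(x_n)

Iteration 1:
  f(1.600000) = 19.376000
  f'(1.600000) = 23.280000
  x_1 = 1.600000 - 19.376000/23.280000 = 0.767698
Iteration 2:
  f(0.767698) = 4.826714
  f'(0.767698) = 12.374264
  x_2 = 0.767698 - 4.826714/12.374264 = 0.377637
Iteration 3:
  f(0.377637) = 0.747505
  f'(0.377637) = 8.693650
  x_3 = 0.377637 - 0.747505/8.693650 = 0.291654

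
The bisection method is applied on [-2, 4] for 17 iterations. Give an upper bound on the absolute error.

Bisection error bound: |error| ≤ (b-a)/2^n
|error| ≤ (4 - (-2))/2^17 = 6/2^17
|error| ≤ 0.0000457764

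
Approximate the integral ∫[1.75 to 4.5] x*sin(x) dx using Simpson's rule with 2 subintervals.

f(x) = x*sin(x)
a = 1.75, b = 4.5, n = 2
h = (b - a)/n = 1.375000

Simpson's rule: (h/3)[f(x₀) + 4f(x₁) + 2f(x₂) + ... + f(xₙ)]

x_0 = 1.7500, f(x_0) = 1.721975, coefficient = 1
x_1 = 3.1250, f(x_1) = 0.051850, coefficient = 4
x_2 = 4.5000, f(x_2) = -4.398886, coefficient = 1

I ≈ (1.375000/3) × -2.469511 = -1.131859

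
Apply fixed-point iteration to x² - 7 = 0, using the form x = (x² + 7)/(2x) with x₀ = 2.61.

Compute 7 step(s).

Equation: x² - 7 = 0
Fixed-point form: x = (x² + 7)/(2x)
x₀ = 2.61

x_1 = g(2.610000) = 2.645996
x_2 = g(2.645996) = 2.645751
x_3 = g(2.645751) = 2.645751
x_4 = g(2.645751) = 2.645751
x_5 = g(2.645751) = 2.645751
x_6 = g(2.645751) = 2.645751
x_7 = g(2.645751) = 2.645751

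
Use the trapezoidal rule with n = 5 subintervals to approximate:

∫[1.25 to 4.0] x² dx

f(x) = x²
a = 1.25, b = 4.0, n = 5
h = (b - a)/n = 0.550000

Trapezoidal rule: (h/2)[f(x₀) + 2f(x₁) + 2f(x₂) + ... + f(xₙ)]

x_0 = 1.2500, f(x_0) = 1.562500, coefficient = 1
x_1 = 1.8000, f(x_1) = 3.240000, coefficient = 2
x_2 = 2.3500, f(x_2) = 5.522500, coefficient = 2
x_3 = 2.9000, f(x_3) = 8.410000, coefficient = 2
x_4 = 3.4500, f(x_4) = 11.902500, coefficient = 2
x_5 = 4.0000, f(x_5) = 16.000000, coefficient = 1

I ≈ (0.550000/2) × 75.712500 = 20.820938
Exact value: 20.682292
Error: 0.138646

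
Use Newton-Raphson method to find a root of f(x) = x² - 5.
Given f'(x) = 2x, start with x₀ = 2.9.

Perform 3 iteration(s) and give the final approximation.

f(x) = x² - 5
f'(x) = 2x
x₀ = 2.9

Newton-Raphson formula: x_{n+1} = x_n - f(x_n)/f'(x_n)

Iteration 1:
  f(2.900000) = 3.410000
  f'(2.900000) = 5.800000
  x_1 = 2.900000 - 3.410000/5.800000 = 2.312069
Iteration 2:
  f(2.312069) = 0.345663
  f'(2.312069) = 4.624138
  x_2 = 2.312069 - 0.345663/4.624138 = 2.237317
Iteration 3:
  f(2.237317) = 0.005588
  f'(2.237317) = 4.474634
  x_3 = 2.237317 - 0.005588/4.474634 = 2.236068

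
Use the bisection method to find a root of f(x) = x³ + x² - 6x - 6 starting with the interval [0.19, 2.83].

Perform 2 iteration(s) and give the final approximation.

f(x) = x³ + x² - 6x - 6
Initial interval: [0.19, 2.83]

Iteration 1:
  c_1 = (0.190000 + 2.830000)/2 = 1.510000
  f(c_1) = f(1.510000) = -9.336949
  f(a) × f(c) ≥ 0, new interval: [1.510000, 2.830000]
Iteration 2:
  c_2 = (1.510000 + 2.830000)/2 = 2.170000
  f(c_2) = f(2.170000) = -4.092787
  f(a) × f(c) ≥ 0, new interval: [2.170000, 2.830000]

After 2 iteration(s), the approximation is c_2 = 2.170000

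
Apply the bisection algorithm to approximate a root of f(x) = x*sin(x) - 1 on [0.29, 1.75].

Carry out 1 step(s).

f(x) = x*sin(x) - 1
Initial interval: [0.29, 1.75]

Iteration 1:
  c_1 = (0.290000 + 1.750000)/2 = 1.020000
  f(c_1) = f(1.020000) = -0.130850
  f(a) × f(c) ≥ 0, new interval: [1.020000, 1.750000]

After 1 iteration(s), the approximation is c_1 = 1.020000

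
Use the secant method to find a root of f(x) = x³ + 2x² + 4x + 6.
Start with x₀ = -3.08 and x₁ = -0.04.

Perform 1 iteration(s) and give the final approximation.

f(x) = x³ + 2x² + 4x + 6
x₀ = -3.08, x₁ = -0.04

Secant formula: x_{n+1} = x_n - f(x_n)(x_n - x_{n-1})/(f(x_n) - f(x_{n-1}))

Iteration 1:
  f(-3.080000) = -16.565312
  f(-0.040000) = 5.843136
  x_2 = -0.040000 - 5.843136×(-0.040000 - (-3.080000))/(5.843136 - (-16.565312))
       = -0.832698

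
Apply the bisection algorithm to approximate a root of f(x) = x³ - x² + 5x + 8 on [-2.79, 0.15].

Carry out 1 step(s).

f(x) = x³ - x² + 5x + 8
Initial interval: [-2.79, 0.15]

Iteration 1:
  c_1 = (-2.790000 + 0.150000)/2 = -1.320000
  f(c_1) = f(-1.320000) = -2.642368
  f(a) × f(c) ≥ 0, new interval: [-1.320000, 0.150000]

After 1 iteration(s), the approximation is c_1 = -1.320000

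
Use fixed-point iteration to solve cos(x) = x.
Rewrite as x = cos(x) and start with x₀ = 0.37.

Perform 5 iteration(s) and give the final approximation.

Equation: cos(x) = x
Fixed-point form: x = cos(x)
x₀ = 0.37

x_1 = g(0.370000) = 0.932327
x_2 = g(0.932327) = 0.595967
x_3 = g(0.595967) = 0.827606
x_4 = g(0.827606) = 0.676640
x_5 = g(0.676640) = 0.779681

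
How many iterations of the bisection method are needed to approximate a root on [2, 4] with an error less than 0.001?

We need (b-a)/2^n ≤ 0.001
(4 - 2)/2^n ≤ 0.001
2/2^n ≤ 0.001
2^n ≥ 2000
n ≥ log₂(2000) = 10.97
n ≥ 11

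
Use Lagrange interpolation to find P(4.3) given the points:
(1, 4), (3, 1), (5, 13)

Lagrange interpolation formula:
P(x) = Σ yᵢ × Lᵢ(x)
where Lᵢ(x) = Π_{j≠i} (x - xⱼ)/(xᵢ - xⱼ)

L_0(4.3) = (4.3 - 3)/(1 - 3) × (4.3 - 5)/(1 - 5) = -0.113750
L_1(4.3) = (4.3 - 1)/(3 - 1) × (4.3 - 5)/(3 - 5) = 0.577500
L_2(4.3) = (4.3 - 1)/(5 - 1) × (4.3 - 3)/(5 - 3) = 0.536250

P(4.3) = 4×L_0(4.3) + 1×L_1(4.3) + 13×L_2(4.3)
P(4.3) = 7.093750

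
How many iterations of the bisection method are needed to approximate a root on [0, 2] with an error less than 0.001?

We need (b-a)/2^n ≤ 0.001
(2 - 0)/2^n ≤ 0.001
2/2^n ≤ 0.001
2^n ≥ 2000
n ≥ log₂(2000) = 10.97
n ≥ 11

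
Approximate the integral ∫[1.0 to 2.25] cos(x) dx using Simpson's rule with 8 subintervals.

f(x) = cos(x)
a = 1.0, b = 2.25, n = 8
h = (b - a)/n = 0.156250

Simpson's rule: (h/3)[f(x₀) + 4f(x₁) + 2f(x₂) + ... + f(xₙ)]

x_0 = 1.0000, f(x_0) = 0.540302, coefficient = 1
x_1 = 1.1562, f(x_1) = 0.402775, coefficient = 4
x_2 = 1.3125, f(x_2) = 0.255434, coefficient = 2
x_3 = 1.4688, f(x_3) = 0.101869, coefficient = 4
x_4 = 1.6250, f(x_4) = -0.054177, coefficient = 2
x_5 = 1.7812, f(x_5) = -0.208904, coefficient = 4
x_6 = 1.9375, f(x_6) = -0.358540, coefficient = 2
x_7 = 2.0938, f(x_7) = -0.499441, coefficient = 4
x_8 = 2.2500, f(x_8) = -0.628174, coefficient = 1

I ≈ (0.156250/3) × -1.217242 = -0.063398
Exact value: -0.063398
Error: 0.000000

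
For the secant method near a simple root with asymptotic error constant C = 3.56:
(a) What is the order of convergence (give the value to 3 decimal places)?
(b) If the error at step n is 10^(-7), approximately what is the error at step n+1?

(a) Secant method has superlinear convergence with order φ = (1+√5)/2 ≈ 1.618.
    This means |e_{n+1}| ≈ C|e_n|^1.618.

(b) With |e_n| = 10^(-7) and C = 3.56:
    |e_{n+1}| ≈ 3.56 × (10^(-7))^1.618 = 3.56 × 10^(-11.33)

(a) ≈ 1.618 (golden ratio); (b) |e_{n+1}| ≈ 1.680e-11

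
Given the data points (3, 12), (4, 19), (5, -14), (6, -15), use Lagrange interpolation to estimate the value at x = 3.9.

Lagrange interpolation formula:
P(x) = Σ yᵢ × Lᵢ(x)
where Lᵢ(x) = Π_{j≠i} (x - xⱼ)/(xᵢ - xⱼ)

L_0(3.9) = (3.9 - 4)/(3 - 4) × (3.9 - 5)/(3 - 5) × (3.9 - 6)/(3 - 6) = 0.038500
L_1(3.9) = (3.9 - 3)/(4 - 3) × (3.9 - 5)/(4 - 5) × (3.9 - 6)/(4 - 6) = 1.039500
L_2(3.9) = (3.9 - 3)/(5 - 3) × (3.9 - 4)/(5 - 4) × (3.9 - 6)/(5 - 6) = -0.094500
L_3(3.9) = (3.9 - 3)/(6 - 3) × (3.9 - 4)/(6 - 4) × (3.9 - 5)/(6 - 5) = 0.016500

P(3.9) = 12×L_0(3.9) + 19×L_1(3.9) + (-14)×L_2(3.9) + (-15)×L_3(3.9)
P(3.9) = 21.288000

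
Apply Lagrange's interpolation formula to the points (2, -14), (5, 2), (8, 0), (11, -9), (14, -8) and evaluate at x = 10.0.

Lagrange interpolation formula:
P(x) = Σ yᵢ × Lᵢ(x)
where Lᵢ(x) = Π_{j≠i} (x - xⱼ)/(xᵢ - xⱼ)

L_0(10.0) = (10.0 - 5)/(2 - 5) × (10.0 - 8)/(2 - 8) × (10.0 - 11)/(2 - 11) × (10.0 - 14)/(2 - 14) = 0.020576
L_1(10.0) = (10.0 - 2)/(5 - 2) × (10.0 - 8)/(5 - 8) × (10.0 - 11)/(5 - 11) × (10.0 - 14)/(5 - 14) = -0.131687
L_2(10.0) = (10.0 - 2)/(8 - 2) × (10.0 - 5)/(8 - 5) × (10.0 - 11)/(8 - 11) × (10.0 - 14)/(8 - 14) = 0.493827
L_3(10.0) = (10.0 - 2)/(11 - 2) × (10.0 - 5)/(11 - 5) × (10.0 - 8)/(11 - 8) × (10.0 - 14)/(11 - 14) = 0.658436
L_4(10.0) = (10.0 - 2)/(14 - 2) × (10.0 - 5)/(14 - 5) × (10.0 - 8)/(14 - 8) × (10.0 - 11)/(14 - 11) = -0.041152

P(10.0) = (-14)×L_0(10.0) + 2×L_1(10.0) + 0×L_2(10.0) + (-9)×L_3(10.0) + (-8)×L_4(10.0)
P(10.0) = -6.148148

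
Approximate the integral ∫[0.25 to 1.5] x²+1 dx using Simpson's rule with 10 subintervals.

f(x) = x²+1
a = 0.25, b = 1.5, n = 10
h = (b - a)/n = 0.125000

Simpson's rule: (h/3)[f(x₀) + 4f(x₁) + 2f(x₂) + ... + f(xₙ)]

x_0 = 0.2500, f(x_0) = 1.062500, coefficient = 1
x_1 = 0.3750, f(x_1) = 1.140625, coefficient = 4
x_2 = 0.5000, f(x_2) = 1.250000, coefficient = 2
x_3 = 0.6250, f(x_3) = 1.390625, coefficient = 4
x_4 = 0.7500, f(x_4) = 1.562500, coefficient = 2
x_5 = 0.8750, f(x_5) = 1.765625, coefficient = 4
x_6 = 1.0000, f(x_6) = 2.000000, coefficient = 2
x_7 = 1.1250, f(x_7) = 2.265625, coefficient = 4
x_8 = 1.2500, f(x_8) = 2.562500, coefficient = 2
x_9 = 1.3750, f(x_9) = 2.890625, coefficient = 4
x_10 = 1.5000, f(x_10) = 3.250000, coefficient = 1

I ≈ (0.125000/3) × 56.875000 = 2.369792
Exact value: 2.369792
Error: 0.000000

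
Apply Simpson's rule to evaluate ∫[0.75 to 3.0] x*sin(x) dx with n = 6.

f(x) = x*sin(x)
a = 0.75, b = 3.0, n = 6
h = (b - a)/n = 0.375000

Simpson's rule: (h/3)[f(x₀) + 4f(x₁) + 2f(x₂) + ... + f(xₙ)]

x_0 = 0.7500, f(x_0) = 0.511229, coefficient = 1
x_1 = 1.1250, f(x_1) = 1.015051, coefficient = 4
x_2 = 1.5000, f(x_2) = 1.496242, coefficient = 2
x_3 = 1.8750, f(x_3) = 1.788911, coefficient = 4
x_4 = 2.2500, f(x_4) = 1.750665, coefficient = 2
x_5 = 2.6250, f(x_5) = 1.296541, coefficient = 4
x_6 = 3.0000, f(x_6) = 0.423360, coefficient = 1

I ≈ (0.375000/3) × 23.830414 = 2.978802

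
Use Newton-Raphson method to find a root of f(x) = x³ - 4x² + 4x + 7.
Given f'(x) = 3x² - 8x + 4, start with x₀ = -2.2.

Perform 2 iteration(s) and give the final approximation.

f(x) = x³ - 4x² + 4x + 7
f'(x) = 3x² - 8x + 4
x₀ = -2.2

Newton-Raphson formula: x_{n+1} = x_n - f(x_n)/f'(x_n)

Iteration 1:
  f(-2.200000) = -31.808000
  f'(-2.200000) = 36.120000
  x_1 = -2.200000 - (-31.808000)/36.120000 = -1.319380
Iteration 2:
  f(-1.319380) = -7.537300
  f'(-1.319380) = 19.777328
  x_2 = -1.319380 - (-7.537300)/19.777328 = -0.938272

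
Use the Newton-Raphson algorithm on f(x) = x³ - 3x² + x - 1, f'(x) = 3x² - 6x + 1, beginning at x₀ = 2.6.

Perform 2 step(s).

f(x) = x³ - 3x² + x - 1
f'(x) = 3x² - 6x + 1
x₀ = 2.6

Newton-Raphson formula: x_{n+1} = x_n - f(x_n)/f'(x_n)

Iteration 1:
  f(2.600000) = -1.104000
  f'(2.600000) = 5.680000
  x_1 = 2.600000 - (-1.104000)/5.680000 = 2.794366
Iteration 2:
  f(2.794366) = 0.188678
  f'(2.794366) = 7.659250
  x_2 = 2.794366 - 0.188678/7.659250 = 2.769732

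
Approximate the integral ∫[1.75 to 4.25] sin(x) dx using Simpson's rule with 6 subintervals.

f(x) = sin(x)
a = 1.75, b = 4.25, n = 6
h = (b - a)/n = 0.416667

Simpson's rule: (h/3)[f(x₀) + 4f(x₁) + 2f(x₂) + ... + f(xₙ)]

x_0 = 1.7500, f(x_0) = 0.983986, coefficient = 1
x_1 = 2.1667, f(x_1) = 0.827660, coefficient = 4
x_2 = 2.5833, f(x_2) = 0.529711, coefficient = 2
x_3 = 3.0000, f(x_3) = 0.141120, coefficient = 4
x_4 = 3.4167, f(x_4) = -0.271618, coefficient = 2
x_5 = 3.8333, f(x_5) = -0.637879, coefficient = 4
x_6 = 4.2500, f(x_6) = -0.894989, coefficient = 1

I ≈ (0.416667/3) × 1.928788 = 0.267887
Exact value: 0.267841
Error: 0.000046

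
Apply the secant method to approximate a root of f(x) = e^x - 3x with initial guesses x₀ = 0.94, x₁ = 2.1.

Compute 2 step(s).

f(x) = e^x - 3x
x₀ = 0.94, x₁ = 2.1

Secant formula: x_{n+1} = x_n - f(x_n)(x_n - x_{n-1})/(f(x_n) - f(x_{n-1}))

Iteration 1:
  f(0.940000) = -0.260019
  f(2.100000) = 1.866170
  x_2 = 2.100000 - 1.866170×(2.100000 - 0.940000)/(1.866170 - (-0.260019))
       = 1.081860
Iteration 2:
  f(2.100000) = 1.866170
  f(1.081860) = -0.295418
  x_3 = 1.081860 - (-0.295418)×(1.081860 - 2.100000)/(-0.295418 - 1.866170)
       = 1.221007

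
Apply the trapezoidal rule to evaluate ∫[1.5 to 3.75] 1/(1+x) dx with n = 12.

f(x) = 1/(1+x)
a = 1.5, b = 3.75, n = 12
h = (b - a)/n = 0.187500

Trapezoidal rule: (h/2)[f(x₀) + 2f(x₁) + 2f(x₂) + ... + f(xₙ)]

x_0 = 1.5000, f(x_0) = 0.400000, coefficient = 1
x_1 = 1.6875, f(x_1) = 0.372093, coefficient = 2
x_2 = 1.8750, f(x_2) = 0.347826, coefficient = 2
x_3 = 2.0625, f(x_3) = 0.326531, coefficient = 2
x_4 = 2.2500, f(x_4) = 0.307692, coefficient = 2
x_5 = 2.4375, f(x_5) = 0.290909, coefficient = 2
x_6 = 2.6250, f(x_6) = 0.275862, coefficient = 2
x_7 = 2.8125, f(x_7) = 0.262295, coefficient = 2
x_8 = 3.0000, f(x_8) = 0.250000, coefficient = 2
x_9 = 3.1875, f(x_9) = 0.238806, coefficient = 2
x_10 = 3.3750, f(x_10) = 0.228571, coefficient = 2
x_11 = 3.5625, f(x_11) = 0.219178, coefficient = 2
x_12 = 3.7500, f(x_12) = 0.210526, coefficient = 1

I ≈ (0.187500/2) × 6.850054 = 0.642193
Exact value: 0.641854
Error: 0.000339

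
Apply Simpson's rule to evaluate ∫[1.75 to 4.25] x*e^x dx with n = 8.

f(x) = x*e^x
a = 1.75, b = 4.25, n = 8
h = (b - a)/n = 0.312500

Simpson's rule: (h/3)[f(x₀) + 4f(x₁) + 2f(x₂) + ... + f(xₙ)]

x_0 = 1.7500, f(x_0) = 10.070555, coefficient = 1
x_1 = 2.0625, f(x_1) = 16.222819, coefficient = 4
x_2 = 2.3750, f(x_2) = 25.533656, coefficient = 2
x_3 = 2.6875, f(x_3) = 39.492524, coefficient = 4
x_4 = 3.0000, f(x_4) = 60.256611, coefficient = 2
x_5 = 3.3125, f(x_5) = 90.940295, coefficient = 4
x_6 = 3.6250, f(x_6) = 136.027121, coefficient = 2
x_7 = 3.9375, f(x_7) = 201.955223, coefficient = 4
x_8 = 4.2500, f(x_8) = 297.948002, coefficient = 1

I ≈ (0.312500/3) × 2146.096779 = 223.551748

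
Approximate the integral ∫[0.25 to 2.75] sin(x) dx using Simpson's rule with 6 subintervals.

f(x) = sin(x)
a = 0.25, b = 2.75, n = 6
h = (b - a)/n = 0.416667

Simpson's rule: (h/3)[f(x₀) + 4f(x₁) + 2f(x₂) + ... + f(xₙ)]

x_0 = 0.2500, f(x_0) = 0.247404, coefficient = 1
x_1 = 0.6667, f(x_1) = 0.618370, coefficient = 4
x_2 = 1.0833, f(x_2) = 0.883524, coefficient = 2
x_3 = 1.5000, f(x_3) = 0.997495, coefficient = 4
x_4 = 1.9167, f(x_4) = 0.940781, coefficient = 2
x_5 = 2.3333, f(x_5) = 0.723086, coefficient = 4
x_6 = 2.7500, f(x_6) = 0.381661, coefficient = 1

I ≈ (0.416667/3) × 13.633477 = 1.893538
Exact value: 1.893215
Error: 0.000324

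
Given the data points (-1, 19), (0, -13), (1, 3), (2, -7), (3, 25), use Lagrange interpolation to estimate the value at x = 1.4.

Lagrange interpolation formula:
P(x) = Σ yᵢ × Lᵢ(x)
where Lᵢ(x) = Π_{j≠i} (x - xⱼ)/(xᵢ - xⱼ)

L_0(1.4) = (1.4 - 0)/(-1 - 0) × (1.4 - 1)/(-1 - 1) × (1.4 - 2)/(-1 - 2) × (1.4 - 3)/(-1 - 3) = 0.022400
L_1(1.4) = (1.4 - (-1))/(0 - (-1)) × (1.4 - 1)/(0 - 1) × (1.4 - 2)/(0 - 2) × (1.4 - 3)/(0 - 3) = -0.153600
L_2(1.4) = (1.4 - (-1))/(1 - (-1)) × (1.4 - 0)/(1 - 0) × (1.4 - 2)/(1 - 2) × (1.4 - 3)/(1 - 3) = 0.806400
L_3(1.4) = (1.4 - (-1))/(2 - (-1)) × (1.4 - 0)/(2 - 0) × (1.4 - 1)/(2 - 1) × (1.4 - 3)/(2 - 3) = 0.358400
L_4(1.4) = (1.4 - (-1))/(3 - (-1)) × (1.4 - 0)/(3 - 0) × (1.4 - 1)/(3 - 1) × (1.4 - 2)/(3 - 2) = -0.033600

P(1.4) = 19×L_0(1.4) + (-13)×L_1(1.4) + 3×L_2(1.4) + (-7)×L_3(1.4) + 25×L_4(1.4)
P(1.4) = 1.492800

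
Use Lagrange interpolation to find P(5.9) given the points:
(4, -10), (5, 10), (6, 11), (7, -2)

Lagrange interpolation formula:
P(x) = Σ yᵢ × Lᵢ(x)
where Lᵢ(x) = Π_{j≠i} (x - xⱼ)/(xᵢ - xⱼ)

L_0(5.9) = (5.9 - 5)/(4 - 5) × (5.9 - 6)/(4 - 6) × (5.9 - 7)/(4 - 7) = -0.016500
L_1(5.9) = (5.9 - 4)/(5 - 4) × (5.9 - 6)/(5 - 6) × (5.9 - 7)/(5 - 7) = 0.104500
L_2(5.9) = (5.9 - 4)/(6 - 4) × (5.9 - 5)/(6 - 5) × (5.9 - 7)/(6 - 7) = 0.940500
L_3(5.9) = (5.9 - 4)/(7 - 4) × (5.9 - 5)/(7 - 5) × (5.9 - 6)/(7 - 6) = -0.028500

P(5.9) = (-10)×L_0(5.9) + 10×L_1(5.9) + 11×L_2(5.9) + (-2)×L_3(5.9)
P(5.9) = 11.612500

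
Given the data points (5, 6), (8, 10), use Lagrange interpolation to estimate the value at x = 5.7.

Lagrange interpolation formula:
P(x) = Σ yᵢ × Lᵢ(x)
where Lᵢ(x) = Π_{j≠i} (x - xⱼ)/(xᵢ - xⱼ)

L_0(5.7) = (5.7 - 8)/(5 - 8) = 0.766667
L_1(5.7) = (5.7 - 5)/(8 - 5) = 0.233333

P(5.7) = 6×L_0(5.7) + 10×L_1(5.7)
P(5.7) = 6.933333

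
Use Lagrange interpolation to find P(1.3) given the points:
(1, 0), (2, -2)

Lagrange interpolation formula:
P(x) = Σ yᵢ × Lᵢ(x)
where Lᵢ(x) = Π_{j≠i} (x - xⱼ)/(xᵢ - xⱼ)

L_0(1.3) = (1.3 - 2)/(1 - 2) = 0.700000
L_1(1.3) = (1.3 - 1)/(2 - 1) = 0.300000

P(1.3) = 0×L_0(1.3) + (-2)×L_1(1.3)
P(1.3) = -0.600000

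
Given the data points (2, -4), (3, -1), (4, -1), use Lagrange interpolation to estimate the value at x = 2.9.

Lagrange interpolation formula:
P(x) = Σ yᵢ × Lᵢ(x)
where Lᵢ(x) = Π_{j≠i} (x - xⱼ)/(xᵢ - xⱼ)

L_0(2.9) = (2.9 - 3)/(2 - 3) × (2.9 - 4)/(2 - 4) = 0.055000
L_1(2.9) = (2.9 - 2)/(3 - 2) × (2.9 - 4)/(3 - 4) = 0.990000
L_2(2.9) = (2.9 - 2)/(4 - 2) × (2.9 - 3)/(4 - 3) = -0.045000

P(2.9) = (-4)×L_0(2.9) + (-1)×L_1(2.9) + (-1)×L_2(2.9)
P(2.9) = -1.165000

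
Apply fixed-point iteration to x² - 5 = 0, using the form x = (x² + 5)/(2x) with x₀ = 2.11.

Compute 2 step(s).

Equation: x² - 5 = 0
Fixed-point form: x = (x² + 5)/(2x)
x₀ = 2.11

x_1 = g(2.110000) = 2.239834
x_2 = g(2.239834) = 2.236071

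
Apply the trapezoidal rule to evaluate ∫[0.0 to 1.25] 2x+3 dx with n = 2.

f(x) = 2x+3
a = 0.0, b = 1.25, n = 2
h = (b - a)/n = 0.625000

Trapezoidal rule: (h/2)[f(x₀) + 2f(x₁) + 2f(x₂) + ... + f(xₙ)]

x_0 = 0.0000, f(x_0) = 3.000000, coefficient = 1
x_1 = 0.6250, f(x_1) = 4.250000, coefficient = 2
x_2 = 1.2500, f(x_2) = 5.500000, coefficient = 1

I ≈ (0.625000/2) × 17.000000 = 5.312500
Exact value: 5.312500
Error: 0.000000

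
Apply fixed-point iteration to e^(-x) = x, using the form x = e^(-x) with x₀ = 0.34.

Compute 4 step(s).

Equation: e^(-x) = x
Fixed-point form: x = e^(-x)
x₀ = 0.34

x_1 = g(0.340000) = 0.711770
x_2 = g(0.711770) = 0.490775
x_3 = g(0.490775) = 0.612152
x_4 = g(0.612152) = 0.542183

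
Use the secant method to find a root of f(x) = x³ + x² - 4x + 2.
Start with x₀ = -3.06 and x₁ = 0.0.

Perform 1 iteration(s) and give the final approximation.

f(x) = x³ + x² - 4x + 2
x₀ = -3.06, x₁ = 0.0

Secant formula: x_{n+1} = x_n - f(x_n)(x_n - x_{n-1})/(f(x_n) - f(x_{n-1}))

Iteration 1:
  f(-3.060000) = -5.049016
  f(0.000000) = 2.000000
  x_2 = 0.000000 - 2.000000×(0.000000 - (-3.060000))/(2.000000 - (-5.049016))
       = -0.868206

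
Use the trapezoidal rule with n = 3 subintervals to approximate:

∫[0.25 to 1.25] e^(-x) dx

f(x) = e^(-x)
a = 0.25, b = 1.25, n = 3
h = (b - a)/n = 0.333333

Trapezoidal rule: (h/2)[f(x₀) + 2f(x₁) + 2f(x₂) + ... + f(xₙ)]

x_0 = 0.2500, f(x_0) = 0.778801, coefficient = 1
x_1 = 0.5833, f(x_1) = 0.558035, coefficient = 2
x_2 = 0.9167, f(x_2) = 0.399850, coefficient = 2
x_3 = 1.2500, f(x_3) = 0.286505, coefficient = 1

I ≈ (0.333333/2) × 2.981075 = 0.496846
Exact value: 0.492296
Error: 0.004550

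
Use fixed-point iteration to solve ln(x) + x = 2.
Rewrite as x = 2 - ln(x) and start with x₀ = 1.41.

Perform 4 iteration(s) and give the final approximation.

Equation: ln(x) + x = 2
Fixed-point form: x = 2 - ln(x)
x₀ = 1.41

x_1 = g(1.410000) = 1.656410
x_2 = g(1.656410) = 1.495347
x_3 = g(1.495347) = 1.597642
x_4 = g(1.597642) = 1.531471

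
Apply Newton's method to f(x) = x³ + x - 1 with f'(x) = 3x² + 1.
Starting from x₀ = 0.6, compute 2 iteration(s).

f(x) = x³ + x - 1
f'(x) = 3x² + 1
x₀ = 0.6

Newton-Raphson formula: x_{n+1} = x_n - f(x_n)/f'(x_n)

Iteration 1:
  f(0.600000) = -0.184000
  f'(0.600000) = 2.080000
  x_1 = 0.600000 - (-0.184000)/2.080000 = 0.688462
Iteration 2:
  f(0.688462) = 0.014778
  f'(0.688462) = 2.421938
  x_2 = 0.688462 - 0.014778/2.421938 = 0.682360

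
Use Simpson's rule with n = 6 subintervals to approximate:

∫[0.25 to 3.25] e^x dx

f(x) = e^x
a = 0.25, b = 3.25, n = 6
h = (b - a)/n = 0.500000

Simpson's rule: (h/3)[f(x₀) + 4f(x₁) + 2f(x₂) + ... + f(xₙ)]

x_0 = 0.2500, f(x_0) = 1.284025, coefficient = 1
x_1 = 0.7500, f(x_1) = 2.117000, coefficient = 4
x_2 = 1.2500, f(x_2) = 3.490343, coefficient = 2
x_3 = 1.7500, f(x_3) = 5.754603, coefficient = 4
x_4 = 2.2500, f(x_4) = 9.487736, coefficient = 2
x_5 = 2.7500, f(x_5) = 15.642632, coefficient = 4
x_6 = 3.2500, f(x_6) = 25.790340, coefficient = 1

I ≈ (0.500000/3) × 147.087461 = 24.514577
Exact value: 24.506315
Error: 0.008262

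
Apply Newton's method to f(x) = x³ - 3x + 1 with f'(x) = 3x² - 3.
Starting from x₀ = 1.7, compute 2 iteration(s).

f(x) = x³ - 3x + 1
f'(x) = 3x² - 3
x₀ = 1.7

Newton-Raphson formula: x_{n+1} = x_n - f(x_n)/f'(x_n)

Iteration 1:
  f(1.700000) = 0.813000
  f'(1.700000) = 5.670000
  x_1 = 1.700000 - 0.813000/5.670000 = 1.556614
Iteration 2:
  f(1.556614) = 0.101906
  f'(1.556614) = 4.269139
  x_2 = 1.556614 - 0.101906/4.269139 = 1.532743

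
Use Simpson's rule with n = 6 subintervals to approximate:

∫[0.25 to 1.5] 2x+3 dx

f(x) = 2x+3
a = 0.25, b = 1.5, n = 6
h = (b - a)/n = 0.208333

Simpson's rule: (h/3)[f(x₀) + 4f(x₁) + 2f(x₂) + ... + f(xₙ)]

x_0 = 0.2500, f(x_0) = 3.500000, coefficient = 1
x_1 = 0.4583, f(x_1) = 3.916667, coefficient = 4
x_2 = 0.6667, f(x_2) = 4.333333, coefficient = 2
x_3 = 0.8750, f(x_3) = 4.750000, coefficient = 4
x_4 = 1.0833, f(x_4) = 5.166667, coefficient = 2
x_5 = 1.2917, f(x_5) = 5.583333, coefficient = 4
x_6 = 1.5000, f(x_6) = 6.000000, coefficient = 1

I ≈ (0.208333/3) × 85.500000 = 5.937500
Exact value: 5.937500
Error: 0.000000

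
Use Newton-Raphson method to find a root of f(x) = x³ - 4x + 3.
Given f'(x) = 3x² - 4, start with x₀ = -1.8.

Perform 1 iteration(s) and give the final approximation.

f(x) = x³ - 4x + 3
f'(x) = 3x² - 4
x₀ = -1.8

Newton-Raphson formula: x_{n+1} = x_n - f(x_n)/f'(x_n)

Iteration 1:
  f(-1.800000) = 4.368000
  f'(-1.800000) = 5.720000
  x_1 = -1.800000 - 4.368000/5.720000 = -2.563636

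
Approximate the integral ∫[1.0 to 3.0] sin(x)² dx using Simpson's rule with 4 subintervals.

f(x) = sin(x)²
a = 1.0, b = 3.0, n = 4
h = (b - a)/n = 0.500000

Simpson's rule: (h/3)[f(x₀) + 4f(x₁) + 2f(x₂) + ... + f(xₙ)]

x_0 = 1.0000, f(x_0) = 0.708073, coefficient = 1
x_1 = 1.5000, f(x_1) = 0.994996, coefficient = 4
x_2 = 2.0000, f(x_2) = 0.826822, coefficient = 2
x_3 = 2.5000, f(x_3) = 0.358169, coefficient = 4
x_4 = 3.0000, f(x_4) = 0.019915, coefficient = 1

I ≈ (0.500000/3) × 7.794293 = 1.299049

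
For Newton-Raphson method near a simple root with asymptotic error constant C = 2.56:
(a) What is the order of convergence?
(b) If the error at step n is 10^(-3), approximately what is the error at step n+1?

(a) Newton-Raphson has quadratic (order 2) convergence near simple roots.
    This means |e_{n+1}| ≈ C|e_n|².

(b) With |e_n| = 10^(-3) and C = 2.56:
    |e_{n+1}| ≈ 2.56 × (10^(-3))² = 2.56 × 10^(-6)

(a) 2 (quadratic); (b) |e_{n+1}| ≈ 2.560e-06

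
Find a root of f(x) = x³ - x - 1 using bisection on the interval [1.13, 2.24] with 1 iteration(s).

f(x) = x³ - x - 1
Initial interval: [1.13, 2.24]

Iteration 1:
  c_1 = (1.130000 + 2.240000)/2 = 1.685000
  f(c_1) = f(1.685000) = 2.099094
  f(a) × f(c) < 0, new interval: [1.130000, 1.685000]

After 1 iteration(s), the approximation is c_1 = 1.685000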